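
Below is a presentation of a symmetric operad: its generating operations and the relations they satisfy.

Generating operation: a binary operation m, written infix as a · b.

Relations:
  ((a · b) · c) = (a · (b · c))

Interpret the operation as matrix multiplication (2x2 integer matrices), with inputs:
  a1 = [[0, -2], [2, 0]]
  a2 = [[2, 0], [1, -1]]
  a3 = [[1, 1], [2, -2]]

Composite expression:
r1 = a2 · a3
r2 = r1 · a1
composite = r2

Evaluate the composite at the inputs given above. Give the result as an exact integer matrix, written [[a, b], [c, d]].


[[4, -4], [6, 2]]

(a2 · a3) = [[2, 2], [-1, 3]]
((a2 · a3) · a1) = [[4, -4], [6, 2]]


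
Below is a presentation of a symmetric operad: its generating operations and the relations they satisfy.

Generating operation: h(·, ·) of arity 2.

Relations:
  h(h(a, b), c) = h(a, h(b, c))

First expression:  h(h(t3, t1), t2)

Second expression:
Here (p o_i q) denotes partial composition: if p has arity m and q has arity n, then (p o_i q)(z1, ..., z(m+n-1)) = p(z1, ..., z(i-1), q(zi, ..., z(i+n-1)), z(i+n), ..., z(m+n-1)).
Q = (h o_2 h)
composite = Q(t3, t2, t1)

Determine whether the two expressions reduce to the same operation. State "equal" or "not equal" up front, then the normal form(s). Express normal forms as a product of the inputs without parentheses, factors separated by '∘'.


not equal — first t3 ∘ t1 ∘ t2, second t3 ∘ t2 ∘ t1


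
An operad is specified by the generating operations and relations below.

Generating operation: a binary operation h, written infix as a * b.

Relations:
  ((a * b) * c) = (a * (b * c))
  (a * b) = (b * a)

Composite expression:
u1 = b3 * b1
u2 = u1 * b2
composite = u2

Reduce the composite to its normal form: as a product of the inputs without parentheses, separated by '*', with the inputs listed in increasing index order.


b1 * b2 * b3


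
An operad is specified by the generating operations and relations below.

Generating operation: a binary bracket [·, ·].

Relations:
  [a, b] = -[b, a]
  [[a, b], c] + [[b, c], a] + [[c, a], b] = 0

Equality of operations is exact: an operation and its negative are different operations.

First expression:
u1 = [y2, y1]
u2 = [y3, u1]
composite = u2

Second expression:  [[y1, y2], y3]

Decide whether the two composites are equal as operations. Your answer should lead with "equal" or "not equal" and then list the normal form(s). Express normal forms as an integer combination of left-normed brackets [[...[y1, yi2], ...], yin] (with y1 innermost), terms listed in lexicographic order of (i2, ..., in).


equal; both compose to [[y1, y2], y3]


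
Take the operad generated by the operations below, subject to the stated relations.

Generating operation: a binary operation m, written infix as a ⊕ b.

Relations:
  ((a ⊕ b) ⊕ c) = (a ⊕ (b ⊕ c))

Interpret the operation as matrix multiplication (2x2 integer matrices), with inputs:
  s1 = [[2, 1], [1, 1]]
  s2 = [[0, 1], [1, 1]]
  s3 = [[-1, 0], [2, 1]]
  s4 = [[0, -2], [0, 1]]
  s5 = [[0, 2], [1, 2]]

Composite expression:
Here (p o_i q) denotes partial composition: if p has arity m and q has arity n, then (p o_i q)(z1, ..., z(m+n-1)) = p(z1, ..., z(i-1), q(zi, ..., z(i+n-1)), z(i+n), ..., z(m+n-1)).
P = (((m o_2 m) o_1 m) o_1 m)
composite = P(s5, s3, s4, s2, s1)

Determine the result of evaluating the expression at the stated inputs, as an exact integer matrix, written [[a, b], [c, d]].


(s5 ⊕ s3) = [[4, 2], [3, 2]]
((s5 ⊕ s3) ⊕ s4) = [[0, -6], [0, -4]]
(s2 ⊕ s1) = [[1, 1], [3, 2]]
(((s5 ⊕ s3) ⊕ s4) ⊕ (s2 ⊕ s1)) = [[-18, -12], [-12, -8]]

[[-18, -12], [-12, -8]]


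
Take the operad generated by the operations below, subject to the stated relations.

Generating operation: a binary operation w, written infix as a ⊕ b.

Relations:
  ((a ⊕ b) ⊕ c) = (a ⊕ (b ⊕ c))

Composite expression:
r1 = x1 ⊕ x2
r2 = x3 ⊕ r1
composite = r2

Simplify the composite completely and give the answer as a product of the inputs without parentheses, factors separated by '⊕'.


Key point: w is associative — brackets drop, the x-order remains.
(x1 ⊕ x2) flattens to x1 ⊕ x2
(x3 ⊕ (x1 ⊕ x2)) flattens to x3 ⊕ x1 ⊕ x2

x3 ⊕ x1 ⊕ x2


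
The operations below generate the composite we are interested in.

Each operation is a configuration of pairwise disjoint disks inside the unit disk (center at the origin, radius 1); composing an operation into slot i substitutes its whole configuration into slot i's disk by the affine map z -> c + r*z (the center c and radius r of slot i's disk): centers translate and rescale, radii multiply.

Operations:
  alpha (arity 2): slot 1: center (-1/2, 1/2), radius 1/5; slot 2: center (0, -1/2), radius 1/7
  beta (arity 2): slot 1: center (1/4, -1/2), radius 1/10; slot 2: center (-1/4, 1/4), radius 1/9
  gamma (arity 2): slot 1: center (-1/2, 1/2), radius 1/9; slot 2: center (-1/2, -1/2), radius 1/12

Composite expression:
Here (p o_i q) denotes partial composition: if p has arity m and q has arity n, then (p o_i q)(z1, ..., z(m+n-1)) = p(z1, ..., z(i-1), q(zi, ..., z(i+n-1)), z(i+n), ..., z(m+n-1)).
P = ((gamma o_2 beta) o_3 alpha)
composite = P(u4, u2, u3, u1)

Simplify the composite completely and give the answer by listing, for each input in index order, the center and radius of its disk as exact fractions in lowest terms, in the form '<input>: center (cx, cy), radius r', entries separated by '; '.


u1: center (-25/48, -209/432), radius 1/756; u2: center (-23/48, -13/24), radius 1/120; u3: center (-227/432, -205/432), radius 1/540; u4: center (-1/2, 1/2), radius 1/9

Only the slot chain above each u matters under gamma; compose those maps.
for u4, the 1-step affine chain lands on center (-1/2, 1/2), radius 1/9
for u2, the 2-step affine chain lands on center (-23/48, -13/24), radius 1/120
for u3, the 3-step affine chain lands on center (-227/432, -205/432), radius 1/540
for u1, the 3-step affine chain lands on center (-25/48, -209/432), radius 1/756


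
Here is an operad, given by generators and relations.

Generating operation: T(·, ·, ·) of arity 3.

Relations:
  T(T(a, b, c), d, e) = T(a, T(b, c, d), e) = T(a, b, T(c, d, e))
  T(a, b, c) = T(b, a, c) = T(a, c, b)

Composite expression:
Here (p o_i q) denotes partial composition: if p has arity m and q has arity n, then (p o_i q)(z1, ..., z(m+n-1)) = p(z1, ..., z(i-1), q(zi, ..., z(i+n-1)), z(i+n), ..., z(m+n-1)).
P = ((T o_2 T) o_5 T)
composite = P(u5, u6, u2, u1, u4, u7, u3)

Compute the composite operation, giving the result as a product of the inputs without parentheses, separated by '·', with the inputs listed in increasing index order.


u1 · u2 · u3 · u4 · u5 · u6 · u7

Reordering under T is free, so list the u-inputs canonically.
T(u6, u2, u1) collapses to u6 · u2 · u1
T(u4, u7, u3) collapses to u4 · u7 · u3
T(u5, T(u6, u2, u1), T(u4, u7, u3)) collapses to u5 · u6 · u2 · u1 · u4 · u7 · u3
the factors in increasing index order: u1 · u2 · u3 · u4 · u5 · u6 · u7


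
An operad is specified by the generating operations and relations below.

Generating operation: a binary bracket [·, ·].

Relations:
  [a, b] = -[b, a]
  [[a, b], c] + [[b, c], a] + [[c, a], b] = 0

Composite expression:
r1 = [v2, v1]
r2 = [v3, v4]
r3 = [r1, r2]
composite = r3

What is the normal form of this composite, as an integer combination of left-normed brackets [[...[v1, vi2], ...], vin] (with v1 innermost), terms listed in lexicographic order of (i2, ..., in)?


Left-normed coefficients sit on the v1-initial expansion words.
Composite bracket: [[v2, v1], [v3, v4]]
The bracket unfolds into 8 signed words via [a, b] = ab - ba (2^3 = 8).
Words beginning with v1 determine it all:
  sign of v1v2v3v4 is -1, so it contributes -[[[v1, v2], v3], v4]
  sign of v1v2v4v3 is +1, so it contributes +[[[v1, v2], v4], v3]

-[[[v1, v2], v3], v4] + [[[v1, v2], v4], v3]


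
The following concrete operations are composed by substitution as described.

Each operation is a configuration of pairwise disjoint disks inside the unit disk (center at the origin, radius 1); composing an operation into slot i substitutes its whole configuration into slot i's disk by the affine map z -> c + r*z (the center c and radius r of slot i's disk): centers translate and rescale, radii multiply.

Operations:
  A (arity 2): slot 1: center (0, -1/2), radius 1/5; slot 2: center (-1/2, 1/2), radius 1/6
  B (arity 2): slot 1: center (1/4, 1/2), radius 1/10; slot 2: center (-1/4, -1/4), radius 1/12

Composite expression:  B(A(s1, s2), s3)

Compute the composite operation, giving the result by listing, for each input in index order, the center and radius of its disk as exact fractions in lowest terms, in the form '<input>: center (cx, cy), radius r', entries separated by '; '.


s1: center (1/4, 9/20), radius 1/50; s2: center (1/5, 11/20), radius 1/60; s3: center (-1/4, -1/4), radius 1/12

Below B, radii multiply path by path; the s-disk centers shift.
input s1: composing its 2 substitution steps yields center (1/4, 9/20), radius 1/50
input s2: composing its 2 substitution steps yields center (1/5, 11/20), radius 1/60
input s3: composing its 1 substitution step yields center (-1/4, -1/4), radius 1/12


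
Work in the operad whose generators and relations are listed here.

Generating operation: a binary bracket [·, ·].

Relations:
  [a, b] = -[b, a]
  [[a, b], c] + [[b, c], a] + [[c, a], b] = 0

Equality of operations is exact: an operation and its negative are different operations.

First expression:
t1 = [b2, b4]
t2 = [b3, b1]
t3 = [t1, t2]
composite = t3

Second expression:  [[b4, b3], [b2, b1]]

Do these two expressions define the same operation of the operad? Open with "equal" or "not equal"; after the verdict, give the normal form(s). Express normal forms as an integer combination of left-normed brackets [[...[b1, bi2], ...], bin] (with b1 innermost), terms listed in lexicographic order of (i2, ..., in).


Normal form of the first expression: [[[b1, b3], b2], b4] - [[[b1, b3], b4], b2]
Normal form of the second expression: -[[[b1, b2], b3], b4] + [[[b1, b2], b4], b3]
Different reductions; not equal.

not equal: they reduce to [[[b1, b3], b2], b4] - [[[b1, b3], b4], b2] and -[[[b1, b2], b3], b4] + [[[b1, b2], b4], b3]


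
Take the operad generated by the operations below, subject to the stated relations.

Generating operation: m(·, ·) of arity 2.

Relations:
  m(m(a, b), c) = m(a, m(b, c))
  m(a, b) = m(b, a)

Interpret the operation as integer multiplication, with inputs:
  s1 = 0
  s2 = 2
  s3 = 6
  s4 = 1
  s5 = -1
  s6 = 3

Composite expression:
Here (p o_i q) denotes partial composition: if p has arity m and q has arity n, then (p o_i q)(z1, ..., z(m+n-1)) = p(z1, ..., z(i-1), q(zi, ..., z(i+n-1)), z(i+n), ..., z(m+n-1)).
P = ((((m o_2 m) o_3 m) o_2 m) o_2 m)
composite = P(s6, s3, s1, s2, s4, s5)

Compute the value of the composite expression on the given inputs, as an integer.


0

m(s3, s1) = 0
m(m(s3, s1), s2) = 0
m(s4, s5) = -1
m(m(m(s3, s1), s2), m(s4, s5)) = 0
m(s6, m(m(m(s3, s1), s2), m(s4, s5))) = 0


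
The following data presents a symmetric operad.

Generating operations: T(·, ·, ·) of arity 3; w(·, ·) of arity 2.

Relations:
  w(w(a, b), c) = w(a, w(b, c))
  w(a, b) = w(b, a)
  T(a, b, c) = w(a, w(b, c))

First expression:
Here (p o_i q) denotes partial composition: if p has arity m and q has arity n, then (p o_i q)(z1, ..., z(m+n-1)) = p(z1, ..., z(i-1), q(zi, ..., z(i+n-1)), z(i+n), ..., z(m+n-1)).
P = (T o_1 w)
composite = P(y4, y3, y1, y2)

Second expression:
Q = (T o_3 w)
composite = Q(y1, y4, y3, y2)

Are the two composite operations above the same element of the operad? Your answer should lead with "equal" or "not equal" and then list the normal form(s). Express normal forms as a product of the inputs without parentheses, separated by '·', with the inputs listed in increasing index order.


equal; both compose to y1 · y2 · y3 · y4

The first composite normalizes to y1 · y2 · y3 · y4
The second composite normalizes to y1 · y2 · y3 · y4
One common form — equal.


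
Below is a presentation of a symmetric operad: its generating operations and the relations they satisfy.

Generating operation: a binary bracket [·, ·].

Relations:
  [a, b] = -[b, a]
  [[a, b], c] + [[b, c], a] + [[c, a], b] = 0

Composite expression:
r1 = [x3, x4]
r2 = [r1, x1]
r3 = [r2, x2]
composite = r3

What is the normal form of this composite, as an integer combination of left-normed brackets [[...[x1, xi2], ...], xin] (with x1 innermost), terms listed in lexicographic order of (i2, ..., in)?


-[[[x1, x3], x4], x2] + [[[x1, x4], x3], x2]

Left-normed coefficients sit on the x1-initial expansion words.
Composite bracket: [[[x3, x4], x1], x2]
Each bracket splits as ab - ba, giving 8 signed words (2^3 = 8).
Only words starting with x1 matter:
  the word x1x3x4x2 carries sign -1 and contributes -[[[x1, x3], x4], x2]
  the word x1x4x3x2 carries sign +1 and contributes +[[[x1, x4], x3], x2]


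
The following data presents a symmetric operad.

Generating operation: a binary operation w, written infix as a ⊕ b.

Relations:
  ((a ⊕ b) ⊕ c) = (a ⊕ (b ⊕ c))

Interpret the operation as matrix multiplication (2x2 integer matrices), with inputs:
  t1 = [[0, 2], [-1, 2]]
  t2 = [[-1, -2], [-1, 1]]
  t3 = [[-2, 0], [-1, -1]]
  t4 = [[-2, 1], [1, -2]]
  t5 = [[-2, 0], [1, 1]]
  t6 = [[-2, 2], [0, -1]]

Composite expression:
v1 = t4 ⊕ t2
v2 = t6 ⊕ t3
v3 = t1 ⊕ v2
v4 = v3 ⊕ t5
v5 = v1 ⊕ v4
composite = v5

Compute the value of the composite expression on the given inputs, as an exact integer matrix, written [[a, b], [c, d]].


(t4 ⊕ t2) = [[1, 5], [1, -4]]
(t6 ⊕ t3) = [[2, -2], [1, 1]]
(t1 ⊕ (t6 ⊕ t3)) = [[2, 2], [0, 4]]
((t1 ⊕ (t6 ⊕ t3)) ⊕ t5) = [[-2, 2], [4, 4]]
((t4 ⊕ t2) ⊕ ((t1 ⊕ (t6 ⊕ t3)) ⊕ t5)) = [[18, 22], [-18, -14]]

[[18, 22], [-18, -14]]


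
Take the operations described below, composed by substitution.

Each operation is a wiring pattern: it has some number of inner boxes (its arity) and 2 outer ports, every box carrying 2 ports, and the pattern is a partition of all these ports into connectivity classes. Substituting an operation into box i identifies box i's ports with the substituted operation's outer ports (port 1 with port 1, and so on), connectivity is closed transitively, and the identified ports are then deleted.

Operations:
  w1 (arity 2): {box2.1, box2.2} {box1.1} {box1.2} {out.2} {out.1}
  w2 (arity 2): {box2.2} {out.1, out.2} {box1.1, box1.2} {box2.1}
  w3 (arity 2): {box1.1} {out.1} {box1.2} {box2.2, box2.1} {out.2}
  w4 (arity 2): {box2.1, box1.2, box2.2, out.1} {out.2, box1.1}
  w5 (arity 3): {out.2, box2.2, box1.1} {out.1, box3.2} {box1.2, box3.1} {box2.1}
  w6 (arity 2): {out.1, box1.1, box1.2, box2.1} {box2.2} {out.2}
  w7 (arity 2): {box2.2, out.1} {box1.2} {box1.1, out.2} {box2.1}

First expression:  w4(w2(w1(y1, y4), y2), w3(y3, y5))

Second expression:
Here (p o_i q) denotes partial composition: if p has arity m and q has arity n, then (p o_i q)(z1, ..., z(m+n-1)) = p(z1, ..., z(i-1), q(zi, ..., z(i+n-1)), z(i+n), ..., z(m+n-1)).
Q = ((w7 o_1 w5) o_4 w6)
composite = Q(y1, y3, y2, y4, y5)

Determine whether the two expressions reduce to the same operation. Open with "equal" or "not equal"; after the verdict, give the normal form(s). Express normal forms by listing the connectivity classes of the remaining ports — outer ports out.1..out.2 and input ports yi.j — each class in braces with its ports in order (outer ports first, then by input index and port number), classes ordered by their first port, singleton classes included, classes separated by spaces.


not equal: they reduce to {out.1, out.2} {y1.1} {y1.2} {y2.1} {y2.2} {y3.1} {y3.2} {y4.1, y4.2} {y5.1, y5.2} and {out.1} {out.2, y2.2} {y1.1, y3.2} {y1.2, y2.1} {y3.1} {y4.1, y4.2, y5.1} {y5.2}

Reducing the first expression gives {out.1, out.2} {y1.1} {y1.2} {y2.1} {y2.2} {y3.1} {y3.2} {y4.1, y4.2} {y5.1, y5.2}
Reducing the second expression gives {out.1} {out.2, y2.2} {y1.1, y3.2} {y1.2, y2.1} {y3.1} {y4.1, y4.2, y5.1} {y5.2}
No match — not equal.


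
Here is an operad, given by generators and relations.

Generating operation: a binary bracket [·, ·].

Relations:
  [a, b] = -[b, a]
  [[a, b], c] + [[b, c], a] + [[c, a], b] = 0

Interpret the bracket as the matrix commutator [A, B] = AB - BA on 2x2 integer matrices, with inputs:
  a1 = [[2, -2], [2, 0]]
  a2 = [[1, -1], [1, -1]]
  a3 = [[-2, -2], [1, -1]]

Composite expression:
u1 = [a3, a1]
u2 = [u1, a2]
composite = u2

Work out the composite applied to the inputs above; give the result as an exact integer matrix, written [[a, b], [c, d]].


[a3, a1] = [[-2, 6], [4, 2]]
[[a3, a1], a2] = [[10, -8], [12, -10]]

[[10, -8], [12, -10]]


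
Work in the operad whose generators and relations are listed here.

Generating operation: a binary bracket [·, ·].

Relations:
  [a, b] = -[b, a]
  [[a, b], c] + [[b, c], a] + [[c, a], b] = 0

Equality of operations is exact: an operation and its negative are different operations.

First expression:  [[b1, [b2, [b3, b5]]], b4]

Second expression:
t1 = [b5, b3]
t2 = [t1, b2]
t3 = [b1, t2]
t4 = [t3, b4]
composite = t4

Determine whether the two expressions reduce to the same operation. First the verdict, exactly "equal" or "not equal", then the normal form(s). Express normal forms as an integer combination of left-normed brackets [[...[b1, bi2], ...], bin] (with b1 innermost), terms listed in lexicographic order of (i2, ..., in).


equal — both sides give [[[[b1, b2], b3], b5], b4] - [[[[b1, b2], b5], b3], b4] - [[[[b1, b3], b5], b2], b4] + [[[[b1, b5], b3], b2], b4]


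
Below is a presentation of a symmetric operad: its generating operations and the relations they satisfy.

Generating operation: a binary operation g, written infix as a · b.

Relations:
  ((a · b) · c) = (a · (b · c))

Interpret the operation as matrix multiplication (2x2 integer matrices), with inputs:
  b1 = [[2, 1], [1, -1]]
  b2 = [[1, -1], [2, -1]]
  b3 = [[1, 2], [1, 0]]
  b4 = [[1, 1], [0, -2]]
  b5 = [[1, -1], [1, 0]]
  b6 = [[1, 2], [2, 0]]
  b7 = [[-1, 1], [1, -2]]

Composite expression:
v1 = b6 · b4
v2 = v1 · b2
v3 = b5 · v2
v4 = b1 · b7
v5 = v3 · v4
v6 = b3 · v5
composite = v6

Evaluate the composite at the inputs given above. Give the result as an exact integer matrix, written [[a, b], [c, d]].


(b6 · b4) = [[1, -3], [2, 2]]
((b6 · b4) · b2) = [[-5, 2], [6, -4]]
(b5 · ((b6 · b4) · b2)) = [[-11, 6], [-5, 2]]
(b1 · b7) = [[-1, 0], [-2, 3]]
((b5 · ((b6 · b4) · b2)) · (b1 · b7)) = [[-1, 18], [1, 6]]
(b3 · ((b5 · ((b6 · b4) · b2)) · (b1 · b7))) = [[1, 30], [-1, 18]]

[[1, 30], [-1, 18]]


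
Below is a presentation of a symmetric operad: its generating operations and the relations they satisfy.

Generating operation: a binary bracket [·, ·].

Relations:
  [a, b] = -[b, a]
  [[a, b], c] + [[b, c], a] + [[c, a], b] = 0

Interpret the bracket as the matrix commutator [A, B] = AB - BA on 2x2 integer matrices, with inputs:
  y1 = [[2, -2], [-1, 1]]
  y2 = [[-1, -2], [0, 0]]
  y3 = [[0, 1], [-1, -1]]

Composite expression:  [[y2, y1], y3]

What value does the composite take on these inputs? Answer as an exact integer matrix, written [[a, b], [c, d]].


[[-3, 0], [3, 3]]

[y2, y1] = [[2, 4], [-1, -2]]
[[y2, y1], y3] = [[-3, 0], [3, 3]]


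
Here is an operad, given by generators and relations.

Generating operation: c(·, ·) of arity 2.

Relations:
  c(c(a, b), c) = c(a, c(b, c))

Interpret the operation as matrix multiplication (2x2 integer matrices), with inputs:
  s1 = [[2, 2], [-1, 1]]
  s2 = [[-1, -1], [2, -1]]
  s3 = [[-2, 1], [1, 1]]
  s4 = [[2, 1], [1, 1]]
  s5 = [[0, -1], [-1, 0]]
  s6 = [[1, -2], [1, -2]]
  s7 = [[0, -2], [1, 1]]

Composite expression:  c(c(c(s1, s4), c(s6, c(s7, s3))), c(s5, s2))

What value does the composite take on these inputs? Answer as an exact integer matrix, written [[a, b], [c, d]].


[[-60, -60], [6, 6]]

c(s1, s4) = [[6, 4], [-1, 0]]
c(s7, s3) = [[-2, -2], [-1, 2]]
c(s6, c(s7, s3)) = [[0, -6], [0, -6]]
c(c(s1, s4), c(s6, c(s7, s3))) = [[0, -60], [0, 6]]
c(s5, s2) = [[-2, 1], [1, 1]]
c(c(c(s1, s4), c(s6, c(s7, s3))), c(s5, s2)) = [[-60, -60], [6, 6]]


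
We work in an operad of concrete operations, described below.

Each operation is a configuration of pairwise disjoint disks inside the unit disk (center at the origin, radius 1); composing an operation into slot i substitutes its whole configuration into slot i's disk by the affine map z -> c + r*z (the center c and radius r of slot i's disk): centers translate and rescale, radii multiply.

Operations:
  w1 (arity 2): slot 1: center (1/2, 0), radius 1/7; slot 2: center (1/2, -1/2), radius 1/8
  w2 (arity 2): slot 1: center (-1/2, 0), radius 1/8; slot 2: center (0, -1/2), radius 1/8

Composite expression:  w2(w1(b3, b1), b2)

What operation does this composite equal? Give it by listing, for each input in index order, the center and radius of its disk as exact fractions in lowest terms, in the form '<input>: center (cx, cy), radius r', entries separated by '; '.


b1: center (-7/16, -1/16), radius 1/64; b2: center (0, -1/2), radius 1/8; b3: center (-7/16, 0), radius 1/56


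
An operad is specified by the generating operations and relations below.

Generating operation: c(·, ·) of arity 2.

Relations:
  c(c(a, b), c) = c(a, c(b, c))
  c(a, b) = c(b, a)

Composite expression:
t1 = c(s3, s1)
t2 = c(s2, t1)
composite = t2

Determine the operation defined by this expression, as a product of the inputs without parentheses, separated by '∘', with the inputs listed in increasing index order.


s1 ∘ s2 ∘ s3


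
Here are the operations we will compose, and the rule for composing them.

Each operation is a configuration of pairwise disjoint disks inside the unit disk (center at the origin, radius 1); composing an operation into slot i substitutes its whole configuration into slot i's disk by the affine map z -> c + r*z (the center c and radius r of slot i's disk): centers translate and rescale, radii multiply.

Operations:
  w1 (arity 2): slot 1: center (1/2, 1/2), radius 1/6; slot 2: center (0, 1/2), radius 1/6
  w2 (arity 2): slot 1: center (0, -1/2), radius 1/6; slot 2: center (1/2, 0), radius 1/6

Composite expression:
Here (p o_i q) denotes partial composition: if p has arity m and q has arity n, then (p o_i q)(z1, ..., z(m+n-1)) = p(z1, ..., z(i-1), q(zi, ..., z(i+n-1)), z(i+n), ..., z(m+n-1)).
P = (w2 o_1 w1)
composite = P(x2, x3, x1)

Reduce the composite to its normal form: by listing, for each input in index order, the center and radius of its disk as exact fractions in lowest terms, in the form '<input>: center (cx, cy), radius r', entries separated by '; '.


Nesting under w2 composes maps z -> c + r*z down each x-path.
for x2, the 2-step affine chain lands on center (1/12, -5/12), radius 1/36
for x3, the 2-step affine chain lands on center (0, -5/12), radius 1/36
for x1, the 1-step affine chain lands on center (1/2, 0), radius 1/6

x1: center (1/2, 0), radius 1/6; x2: center (1/12, -5/12), radius 1/36; x3: center (0, -5/12), radius 1/36


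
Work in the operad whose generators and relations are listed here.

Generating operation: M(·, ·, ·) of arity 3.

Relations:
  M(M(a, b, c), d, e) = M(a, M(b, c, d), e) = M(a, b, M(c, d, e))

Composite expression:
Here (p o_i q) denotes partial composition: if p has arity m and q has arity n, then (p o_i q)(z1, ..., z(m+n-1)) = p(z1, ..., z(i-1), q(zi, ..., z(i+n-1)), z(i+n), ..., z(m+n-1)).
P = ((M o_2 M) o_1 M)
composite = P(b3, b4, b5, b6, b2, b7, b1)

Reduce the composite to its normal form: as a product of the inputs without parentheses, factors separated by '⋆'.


b3 ⋆ b4 ⋆ b5 ⋆ b6 ⋆ b2 ⋆ b7 ⋆ b1

Under associativity of M, the answer is the b's in reading order.
M(b3, b4, b5) reduces to b3 ⋆ b4 ⋆ b5
M(b6, b2, b7) reduces to b6 ⋆ b2 ⋆ b7
M(M(b3, b4, b5), M(b6, b2, b7), b1) reduces to b3 ⋆ b4 ⋆ b5 ⋆ b6 ⋆ b2 ⋆ b7 ⋆ b1


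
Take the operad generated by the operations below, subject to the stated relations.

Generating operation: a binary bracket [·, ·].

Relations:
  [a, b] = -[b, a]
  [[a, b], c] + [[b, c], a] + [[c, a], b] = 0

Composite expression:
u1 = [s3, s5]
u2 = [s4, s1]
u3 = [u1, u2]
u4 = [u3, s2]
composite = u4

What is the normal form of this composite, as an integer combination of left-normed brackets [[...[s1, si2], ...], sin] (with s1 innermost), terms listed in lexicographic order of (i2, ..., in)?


[[[[s1, s4], s3], s5], s2] - [[[[s1, s4], s5], s3], s2]

Skip Jacobi rewriting: expand, keep s1-initial words, read off terms.
Composite bracket: [[[s3, s5], [s4, s1]], s2]
Under [a, b] = ab - ba we get 16 signed associative words (2^4 = 16).
Collect the words opening with s1:
  from s1s4s3s5s2, sign +1: term +[[[[s1, s4], s3], s5], s2]
  from s1s4s5s3s2, sign -1: term -[[[[s1, s4], s5], s3], s2]


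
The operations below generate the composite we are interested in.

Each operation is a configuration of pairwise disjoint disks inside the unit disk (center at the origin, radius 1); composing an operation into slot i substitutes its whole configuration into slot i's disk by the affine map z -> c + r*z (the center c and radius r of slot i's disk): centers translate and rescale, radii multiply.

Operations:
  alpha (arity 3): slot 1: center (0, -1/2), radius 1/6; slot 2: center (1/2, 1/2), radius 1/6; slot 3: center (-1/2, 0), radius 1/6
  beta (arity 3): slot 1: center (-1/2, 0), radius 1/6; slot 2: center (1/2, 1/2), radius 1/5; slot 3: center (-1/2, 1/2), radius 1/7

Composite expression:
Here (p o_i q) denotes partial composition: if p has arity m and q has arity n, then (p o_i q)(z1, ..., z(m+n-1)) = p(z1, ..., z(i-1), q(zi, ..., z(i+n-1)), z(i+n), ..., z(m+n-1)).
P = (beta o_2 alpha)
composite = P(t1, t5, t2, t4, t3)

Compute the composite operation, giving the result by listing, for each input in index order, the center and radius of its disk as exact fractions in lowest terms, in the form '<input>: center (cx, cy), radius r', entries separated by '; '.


t1: center (-1/2, 0), radius 1/6; t2: center (3/5, 3/5), radius 1/30; t3: center (-1/2, 1/2), radius 1/7; t4: center (2/5, 1/2), radius 1/30; t5: center (1/2, 2/5), radius 1/30

Below beta, radii multiply path by path; the t-disk centers shift.
t1 passes through 1 substitution, ending at center (-1/2, 0), radius 1/6
t5 passes through 2 substitutions, ending at center (1/2, 2/5), radius 1/30
t2 passes through 2 substitutions, ending at center (3/5, 3/5), radius 1/30
t4 passes through 2 substitutions, ending at center (2/5, 1/2), radius 1/30
t3 passes through 1 substitution, ending at center (-1/2, 1/2), radius 1/7


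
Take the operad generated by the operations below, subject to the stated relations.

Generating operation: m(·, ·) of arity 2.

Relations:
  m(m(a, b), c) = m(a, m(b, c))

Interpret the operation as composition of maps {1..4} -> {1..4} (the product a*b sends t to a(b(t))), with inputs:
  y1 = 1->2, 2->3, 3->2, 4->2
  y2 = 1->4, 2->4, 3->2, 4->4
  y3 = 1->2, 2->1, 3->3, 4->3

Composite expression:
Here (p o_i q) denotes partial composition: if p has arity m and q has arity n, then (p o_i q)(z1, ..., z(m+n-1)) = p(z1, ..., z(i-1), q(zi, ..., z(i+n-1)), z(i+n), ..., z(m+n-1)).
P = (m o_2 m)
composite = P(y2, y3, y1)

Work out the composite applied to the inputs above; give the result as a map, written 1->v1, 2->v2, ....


m(y3, y1) = 1->1, 2->3, 3->1, 4->1
m(y2, m(y3, y1)) = 1->4, 2->2, 3->4, 4->4

1->4, 2->2, 3->4, 4->4


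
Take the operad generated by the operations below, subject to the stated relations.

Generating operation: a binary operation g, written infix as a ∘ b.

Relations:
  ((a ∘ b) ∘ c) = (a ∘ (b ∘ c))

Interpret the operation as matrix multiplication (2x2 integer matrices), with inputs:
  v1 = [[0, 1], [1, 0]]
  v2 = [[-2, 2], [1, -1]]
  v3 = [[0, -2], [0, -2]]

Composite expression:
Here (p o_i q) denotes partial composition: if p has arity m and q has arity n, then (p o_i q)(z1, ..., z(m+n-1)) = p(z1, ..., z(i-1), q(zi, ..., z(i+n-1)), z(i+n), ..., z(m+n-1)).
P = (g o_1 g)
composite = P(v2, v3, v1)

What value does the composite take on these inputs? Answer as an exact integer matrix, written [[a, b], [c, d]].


(v2 ∘ v3) = [[0, 0], [0, 0]]
((v2 ∘ v3) ∘ v1) = [[0, 0], [0, 0]]

[[0, 0], [0, 0]]


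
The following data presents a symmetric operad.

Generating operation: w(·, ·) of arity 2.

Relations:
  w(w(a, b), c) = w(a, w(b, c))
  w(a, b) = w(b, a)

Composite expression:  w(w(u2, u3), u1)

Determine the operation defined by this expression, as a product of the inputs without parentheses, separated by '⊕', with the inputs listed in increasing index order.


u1 ⊕ u2 ⊕ u3

Shape and order are irrelevant to w; the u-input set decides.
w(u2, u3) reduces to u2 ⊕ u3
w(w(u2, u3), u1) reduces to u2 ⊕ u3 ⊕ u1
commutativity sorts the factors: u1 ⊕ u2 ⊕ u3


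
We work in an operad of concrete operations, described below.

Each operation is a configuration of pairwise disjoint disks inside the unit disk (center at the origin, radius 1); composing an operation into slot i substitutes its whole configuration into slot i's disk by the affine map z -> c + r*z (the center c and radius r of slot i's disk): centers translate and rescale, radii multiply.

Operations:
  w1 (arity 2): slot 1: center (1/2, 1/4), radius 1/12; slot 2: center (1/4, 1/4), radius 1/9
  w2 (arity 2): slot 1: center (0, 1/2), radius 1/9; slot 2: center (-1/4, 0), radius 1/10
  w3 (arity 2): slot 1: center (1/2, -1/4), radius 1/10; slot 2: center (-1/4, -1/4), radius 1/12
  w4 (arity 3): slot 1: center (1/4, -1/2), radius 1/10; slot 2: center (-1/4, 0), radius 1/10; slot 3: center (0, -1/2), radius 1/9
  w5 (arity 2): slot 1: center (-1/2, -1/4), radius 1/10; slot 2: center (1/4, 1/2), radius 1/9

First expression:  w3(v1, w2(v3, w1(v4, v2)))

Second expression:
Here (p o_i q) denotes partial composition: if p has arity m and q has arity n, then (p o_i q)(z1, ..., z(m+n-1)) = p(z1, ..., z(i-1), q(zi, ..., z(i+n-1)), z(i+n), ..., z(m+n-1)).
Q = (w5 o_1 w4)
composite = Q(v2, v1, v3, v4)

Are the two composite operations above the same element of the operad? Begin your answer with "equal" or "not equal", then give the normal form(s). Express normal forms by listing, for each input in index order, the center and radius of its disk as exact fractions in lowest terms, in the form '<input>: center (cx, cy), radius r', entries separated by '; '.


The first composite normalizes to v1: center (1/2, -1/4), radius 1/10; v2: center (-43/160, -119/480), radius 1/1080; v3: center (-1/4, -5/24), radius 1/108; v4: center (-4/15, -119/480), radius 1/1440
The second composite normalizes to v1: center (-21/40, -1/4), radius 1/100; v2: center (-19/40, -3/10), radius 1/100; v3: center (-1/2, -3/10), radius 1/90; v4: center (1/4, 1/2), radius 1/9
Distinct normal forms: not equal.

not equal: they reduce to v1: center (1/2, -1/4), radius 1/10; v2: center (-43/160, -119/480), radius 1/1080; v3: center (-1/4, -5/24), radius 1/108; v4: center (-4/15, -119/480), radius 1/1440 and v1: center (-21/40, -1/4), radius 1/100; v2: center (-19/40, -3/10), radius 1/100; v3: center (-1/2, -3/10), radius 1/90; v4: center (1/4, 1/2), radius 1/9


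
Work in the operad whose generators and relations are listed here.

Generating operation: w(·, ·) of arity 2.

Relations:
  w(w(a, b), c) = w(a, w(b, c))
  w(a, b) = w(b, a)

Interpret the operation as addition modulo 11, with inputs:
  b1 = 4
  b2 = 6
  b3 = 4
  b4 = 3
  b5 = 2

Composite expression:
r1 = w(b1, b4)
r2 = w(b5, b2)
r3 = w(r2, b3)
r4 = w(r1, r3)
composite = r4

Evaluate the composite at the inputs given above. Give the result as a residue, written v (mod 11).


8 (mod 11)

w(b1, b4) = 7
w(b5, b2) = 8
w(w(b5, b2), b3) = 1
w(w(b1, b4), w(w(b5, b2), b3)) = 8


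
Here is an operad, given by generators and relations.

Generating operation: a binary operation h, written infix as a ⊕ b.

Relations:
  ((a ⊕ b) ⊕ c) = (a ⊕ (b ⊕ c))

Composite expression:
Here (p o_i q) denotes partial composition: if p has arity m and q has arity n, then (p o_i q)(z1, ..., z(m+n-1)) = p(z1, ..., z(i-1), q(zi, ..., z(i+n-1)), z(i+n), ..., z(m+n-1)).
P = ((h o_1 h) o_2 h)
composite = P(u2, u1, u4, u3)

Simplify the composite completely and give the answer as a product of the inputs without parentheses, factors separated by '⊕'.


u2 ⊕ u1 ⊕ u4 ⊕ u3

Under associativity of h, the answer is the u's in reading order.
(u1 ⊕ u4) spells out as u1 ⊕ u4
(u2 ⊕ (u1 ⊕ u4)) spells out as u2 ⊕ u1 ⊕ u4
((u2 ⊕ (u1 ⊕ u4)) ⊕ u3) spells out as u2 ⊕ u1 ⊕ u4 ⊕ u3


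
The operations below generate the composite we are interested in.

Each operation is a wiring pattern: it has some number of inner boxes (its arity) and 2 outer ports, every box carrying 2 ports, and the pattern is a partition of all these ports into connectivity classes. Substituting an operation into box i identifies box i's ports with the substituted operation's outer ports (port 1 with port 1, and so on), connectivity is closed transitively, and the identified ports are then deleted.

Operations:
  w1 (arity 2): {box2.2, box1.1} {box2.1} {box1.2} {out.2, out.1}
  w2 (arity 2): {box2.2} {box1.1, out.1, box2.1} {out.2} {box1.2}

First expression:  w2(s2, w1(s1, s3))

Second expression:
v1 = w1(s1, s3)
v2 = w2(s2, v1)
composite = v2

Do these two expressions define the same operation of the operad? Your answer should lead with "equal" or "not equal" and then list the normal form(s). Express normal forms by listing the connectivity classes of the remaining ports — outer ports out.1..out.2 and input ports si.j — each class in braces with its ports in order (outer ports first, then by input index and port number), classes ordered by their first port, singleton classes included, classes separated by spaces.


The first expression reduces to {out.1, s2.1} {out.2} {s1.1, s3.2} {s1.2} {s2.2} {s3.1}
The second expression reduces to {out.1, s2.1} {out.2} {s1.1, s3.2} {s1.2} {s2.2} {s3.1}
One common form — equal.

equal: each reduces to {out.1, s2.1} {out.2} {s1.1, s3.2} {s1.2} {s2.2} {s3.1}


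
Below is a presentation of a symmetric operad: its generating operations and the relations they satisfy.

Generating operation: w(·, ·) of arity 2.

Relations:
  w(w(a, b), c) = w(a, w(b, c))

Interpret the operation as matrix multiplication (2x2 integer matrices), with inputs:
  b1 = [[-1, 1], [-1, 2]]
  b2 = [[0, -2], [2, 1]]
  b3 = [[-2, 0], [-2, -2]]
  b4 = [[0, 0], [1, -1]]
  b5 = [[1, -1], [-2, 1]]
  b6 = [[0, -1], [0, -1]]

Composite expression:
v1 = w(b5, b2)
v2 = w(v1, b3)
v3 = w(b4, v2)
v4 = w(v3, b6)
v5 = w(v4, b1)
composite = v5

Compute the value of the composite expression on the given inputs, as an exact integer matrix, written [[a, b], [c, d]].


w(b5, b2) = [[-2, -3], [2, 5]]
w(w(b5, b2), b3) = [[10, 6], [-14, -10]]
w(b4, w(w(b5, b2), b3)) = [[0, 0], [24, 16]]
w(w(b4, w(w(b5, b2), b3)), b6) = [[0, 0], [0, -40]]
w(w(w(b4, w(w(b5, b2), b3)), b6), b1) = [[0, 0], [40, -80]]

[[0, 0], [40, -80]]


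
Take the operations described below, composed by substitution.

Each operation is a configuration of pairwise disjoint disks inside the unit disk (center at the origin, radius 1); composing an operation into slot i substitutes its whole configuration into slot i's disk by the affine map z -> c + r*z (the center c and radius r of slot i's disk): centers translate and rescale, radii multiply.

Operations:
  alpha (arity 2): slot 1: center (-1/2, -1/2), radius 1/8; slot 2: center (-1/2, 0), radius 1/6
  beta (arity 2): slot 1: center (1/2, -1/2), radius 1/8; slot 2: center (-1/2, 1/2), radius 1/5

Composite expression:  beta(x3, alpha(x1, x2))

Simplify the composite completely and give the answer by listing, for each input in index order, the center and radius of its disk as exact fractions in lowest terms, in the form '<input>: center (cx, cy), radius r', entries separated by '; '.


x1: center (-3/5, 2/5), radius 1/40; x2: center (-3/5, 1/2), radius 1/30; x3: center (1/2, -1/2), radius 1/8

Only the slot chain above each x matters under beta; compose those maps.
x3: after 1 affine step, its disk has center (1/2, -1/2), radius 1/8
x1: after 2 affine steps, its disk has center (-3/5, 2/5), radius 1/40
x2: after 2 affine steps, its disk has center (-3/5, 1/2), radius 1/30


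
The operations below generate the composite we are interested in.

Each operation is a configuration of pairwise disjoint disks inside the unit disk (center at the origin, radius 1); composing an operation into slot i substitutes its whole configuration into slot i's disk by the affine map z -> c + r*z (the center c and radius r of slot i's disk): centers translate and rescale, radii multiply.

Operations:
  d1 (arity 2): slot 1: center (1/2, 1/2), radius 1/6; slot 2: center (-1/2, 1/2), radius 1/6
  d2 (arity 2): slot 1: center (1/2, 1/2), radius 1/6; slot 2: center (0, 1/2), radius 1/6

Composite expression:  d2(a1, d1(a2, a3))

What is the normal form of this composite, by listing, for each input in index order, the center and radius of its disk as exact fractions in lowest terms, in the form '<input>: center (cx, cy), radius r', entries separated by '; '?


a1: center (1/2, 1/2), radius 1/6; a2: center (1/12, 7/12), radius 1/36; a3: center (-1/12, 7/12), radius 1/36

Follow each a-input down from d2: c' goes to c + r*c', radius to r*r'.
input a1: composing its 1 substitution step yields center (1/2, 1/2), radius 1/6
input a2: composing its 2 substitution steps yields center (1/12, 7/12), radius 1/36
input a3: composing its 2 substitution steps yields center (-1/12, 7/12), radius 1/36


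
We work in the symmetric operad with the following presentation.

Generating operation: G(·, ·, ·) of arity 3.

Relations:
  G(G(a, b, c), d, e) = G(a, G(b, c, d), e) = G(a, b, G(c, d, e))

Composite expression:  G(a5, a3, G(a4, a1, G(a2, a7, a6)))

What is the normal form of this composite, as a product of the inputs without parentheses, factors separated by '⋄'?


a5 ⋄ a3 ⋄ a4 ⋄ a1 ⋄ a2 ⋄ a7 ⋄ a6

Associativity of G dissolves the nesting; only the a-input order survives.
G(a2, a7, a6) unparenthesizes to a2 ⋄ a7 ⋄ a6
G(a4, a1, G(a2, a7, a6)) unparenthesizes to a4 ⋄ a1 ⋄ a2 ⋄ a7 ⋄ a6
G(a5, a3, G(a4, a1, G(a2, a7, a6))) unparenthesizes to a5 ⋄ a3 ⋄ a4 ⋄ a1 ⋄ a2 ⋄ a7 ⋄ a6


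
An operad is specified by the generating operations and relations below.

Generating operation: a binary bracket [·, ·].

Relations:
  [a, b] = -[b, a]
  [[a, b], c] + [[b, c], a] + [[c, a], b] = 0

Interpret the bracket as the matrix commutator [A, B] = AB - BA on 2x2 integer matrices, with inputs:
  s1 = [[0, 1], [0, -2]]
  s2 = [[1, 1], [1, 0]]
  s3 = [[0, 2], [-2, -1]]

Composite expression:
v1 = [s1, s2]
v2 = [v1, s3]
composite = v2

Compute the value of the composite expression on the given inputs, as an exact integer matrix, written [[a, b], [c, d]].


[[2, 3], [2, -2]]


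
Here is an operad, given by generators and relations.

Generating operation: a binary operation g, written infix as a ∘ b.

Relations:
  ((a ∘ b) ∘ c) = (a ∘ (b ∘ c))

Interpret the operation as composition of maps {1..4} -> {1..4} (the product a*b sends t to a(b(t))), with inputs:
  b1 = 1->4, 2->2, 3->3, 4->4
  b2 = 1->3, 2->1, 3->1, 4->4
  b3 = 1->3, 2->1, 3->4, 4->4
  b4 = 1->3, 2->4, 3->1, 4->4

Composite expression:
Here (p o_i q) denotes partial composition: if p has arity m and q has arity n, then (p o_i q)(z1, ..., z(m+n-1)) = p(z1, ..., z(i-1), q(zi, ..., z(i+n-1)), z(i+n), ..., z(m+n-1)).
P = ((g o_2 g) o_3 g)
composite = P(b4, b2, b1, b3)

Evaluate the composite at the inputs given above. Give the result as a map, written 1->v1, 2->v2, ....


1->3, 2->4, 3->4, 4->4

(b1 ∘ b3) = 1->3, 2->4, 3->4, 4->4
(b2 ∘ (b1 ∘ b3)) = 1->1, 2->4, 3->4, 4->4
(b4 ∘ (b2 ∘ (b1 ∘ b3))) = 1->3, 2->4, 3->4, 4->4


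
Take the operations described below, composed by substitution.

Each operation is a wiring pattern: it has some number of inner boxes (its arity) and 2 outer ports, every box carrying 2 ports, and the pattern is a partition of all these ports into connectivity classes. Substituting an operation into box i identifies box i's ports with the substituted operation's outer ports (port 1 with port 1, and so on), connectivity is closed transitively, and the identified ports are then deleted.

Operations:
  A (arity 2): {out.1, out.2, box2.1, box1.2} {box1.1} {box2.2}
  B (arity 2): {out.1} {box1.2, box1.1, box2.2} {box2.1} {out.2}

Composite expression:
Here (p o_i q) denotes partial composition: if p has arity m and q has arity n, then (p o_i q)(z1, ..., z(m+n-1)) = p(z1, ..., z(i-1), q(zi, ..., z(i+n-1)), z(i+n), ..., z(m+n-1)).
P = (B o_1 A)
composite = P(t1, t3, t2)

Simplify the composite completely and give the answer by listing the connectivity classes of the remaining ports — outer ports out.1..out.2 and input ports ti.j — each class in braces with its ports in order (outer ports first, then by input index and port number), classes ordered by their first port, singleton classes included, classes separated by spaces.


{out.1} {out.2} {t1.1} {t1.2, t2.2, t3.1} {t2.1} {t3.2}
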